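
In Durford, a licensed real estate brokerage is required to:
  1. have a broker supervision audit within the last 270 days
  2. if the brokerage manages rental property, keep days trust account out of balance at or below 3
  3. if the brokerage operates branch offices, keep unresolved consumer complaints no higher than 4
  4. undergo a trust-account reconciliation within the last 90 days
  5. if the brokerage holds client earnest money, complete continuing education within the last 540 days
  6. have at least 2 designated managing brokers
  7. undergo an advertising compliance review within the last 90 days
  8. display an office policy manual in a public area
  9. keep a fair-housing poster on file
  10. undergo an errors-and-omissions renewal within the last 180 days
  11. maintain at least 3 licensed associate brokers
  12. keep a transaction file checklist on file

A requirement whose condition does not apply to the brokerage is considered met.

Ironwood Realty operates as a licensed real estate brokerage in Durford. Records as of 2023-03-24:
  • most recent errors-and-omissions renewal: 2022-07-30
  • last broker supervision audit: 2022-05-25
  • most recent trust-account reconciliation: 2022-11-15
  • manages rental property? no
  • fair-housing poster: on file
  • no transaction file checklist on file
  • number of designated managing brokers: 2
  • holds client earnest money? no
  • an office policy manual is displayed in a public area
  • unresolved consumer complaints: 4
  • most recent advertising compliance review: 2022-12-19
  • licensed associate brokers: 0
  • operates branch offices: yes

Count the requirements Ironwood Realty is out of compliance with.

6

1. broker supervision audit 303 days ago vs limit 270 → not met
2. condition 'manages rental property' does not hold → requirement n/a → met
3. condition 'operates branch offices' holds; unresolved consumer complaints 4 ≤ 4 → met
4. trust-account reconciliation 129 days ago vs limit 90 → not met
5. condition 'holds client earnest money' does not hold → requirement n/a → met
6. designated managing brokers 2 ≥ 2 → met
7. advertising compliance review 95 days ago vs limit 90 → not met
8. office policy manual present → met
9. fair-housing poster present → met
10. errors-and-omissions renewal 237 days ago vs limit 180 → not met
11. licensed associate brokers 0 < 3 → not met
12. transaction file checklist absent → not met
Not met: 6 of 12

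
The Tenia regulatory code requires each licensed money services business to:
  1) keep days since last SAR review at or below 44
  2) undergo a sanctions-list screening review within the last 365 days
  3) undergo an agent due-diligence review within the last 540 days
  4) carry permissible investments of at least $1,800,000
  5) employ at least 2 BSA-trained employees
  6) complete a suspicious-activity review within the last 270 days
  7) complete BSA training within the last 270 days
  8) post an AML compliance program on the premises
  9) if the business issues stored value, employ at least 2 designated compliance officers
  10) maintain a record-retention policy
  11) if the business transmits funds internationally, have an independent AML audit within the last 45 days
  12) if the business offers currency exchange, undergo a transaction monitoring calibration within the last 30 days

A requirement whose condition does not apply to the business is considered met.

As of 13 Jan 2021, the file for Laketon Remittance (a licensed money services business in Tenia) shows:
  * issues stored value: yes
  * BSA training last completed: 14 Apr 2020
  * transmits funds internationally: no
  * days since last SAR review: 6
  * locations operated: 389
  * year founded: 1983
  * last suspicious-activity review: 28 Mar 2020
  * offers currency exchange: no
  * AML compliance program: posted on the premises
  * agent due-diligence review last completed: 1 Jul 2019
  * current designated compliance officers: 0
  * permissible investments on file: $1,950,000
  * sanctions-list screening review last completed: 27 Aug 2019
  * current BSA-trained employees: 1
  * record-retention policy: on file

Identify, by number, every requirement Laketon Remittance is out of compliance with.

1. days since last SAR review 6 ≤ 44 → met
2. sanctions-list screening review 505 days ago vs limit 365 → not met
3. agent due-diligence review 562 days ago vs limit 540 → not met
4. permissible investments $1,950,000 ≥ $1,800,000 → met
5. BSA-trained employees 1 < 2 → not met
6. suspicious-activity review 291 days ago vs limit 270 → not met
7. BSA training 274 days ago vs limit 270 → not met
8. AML compliance program present → met
9. condition 'issues stored value' holds; designated compliance officers 0 < 2 → not met
10. record-retention policy present → met
11. condition 'transmits funds internationally' does not hold → requirement n/a → met
12. condition 'offers currency exchange' does not hold → requirement n/a → met
Not met: 2, 3, 5, 6, 7, 9

2, 3, 5, 6, 7, 9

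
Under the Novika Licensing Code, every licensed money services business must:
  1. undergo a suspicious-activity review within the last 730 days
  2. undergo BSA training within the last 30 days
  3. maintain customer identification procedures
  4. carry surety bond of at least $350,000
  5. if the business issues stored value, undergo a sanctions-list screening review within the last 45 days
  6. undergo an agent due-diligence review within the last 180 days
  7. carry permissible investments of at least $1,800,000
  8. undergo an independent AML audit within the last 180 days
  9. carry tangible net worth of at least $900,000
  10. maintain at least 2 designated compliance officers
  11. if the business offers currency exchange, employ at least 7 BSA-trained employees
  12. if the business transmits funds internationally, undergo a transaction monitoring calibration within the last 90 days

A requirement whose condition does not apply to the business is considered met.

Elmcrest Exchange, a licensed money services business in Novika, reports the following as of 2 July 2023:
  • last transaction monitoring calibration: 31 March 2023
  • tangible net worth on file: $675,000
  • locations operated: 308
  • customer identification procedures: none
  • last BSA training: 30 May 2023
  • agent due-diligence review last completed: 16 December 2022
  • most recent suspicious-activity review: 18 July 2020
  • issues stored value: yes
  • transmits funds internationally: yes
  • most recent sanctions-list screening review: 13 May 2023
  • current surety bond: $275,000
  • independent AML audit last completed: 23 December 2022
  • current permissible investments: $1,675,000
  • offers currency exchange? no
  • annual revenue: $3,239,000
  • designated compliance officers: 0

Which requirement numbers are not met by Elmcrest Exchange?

1, 2, 3, 4, 5, 6, 7, 8, 9, 10, 12

1. suspicious-activity review 1079 days ago vs limit 730 → not met
2. BSA training 33 days ago vs limit 30 → not met
3. customer identification procedures absent → not met
4. surety bond $275,000 < $350,000 → not met
5. condition 'issues stored value' holds; sanctions-list screening review 50 days ago vs limit 45 → not met
6. agent due-diligence review 198 days ago vs limit 180 → not met
7. permissible investments $1,675,000 < $1,800,000 → not met
8. independent AML audit 191 days ago vs limit 180 → not met
9. tangible net worth $675,000 < $900,000 → not met
10. designated compliance officers 0 < 2 → not met
11. condition 'offers currency exchange' does not hold → requirement n/a → met
12. condition 'transmits funds internationally' holds; transaction monitoring calibration 93 days ago vs limit 90 → not met
Not met: 1, 2, 3, 4, 5, 6, 7, 8, 9, 10, 12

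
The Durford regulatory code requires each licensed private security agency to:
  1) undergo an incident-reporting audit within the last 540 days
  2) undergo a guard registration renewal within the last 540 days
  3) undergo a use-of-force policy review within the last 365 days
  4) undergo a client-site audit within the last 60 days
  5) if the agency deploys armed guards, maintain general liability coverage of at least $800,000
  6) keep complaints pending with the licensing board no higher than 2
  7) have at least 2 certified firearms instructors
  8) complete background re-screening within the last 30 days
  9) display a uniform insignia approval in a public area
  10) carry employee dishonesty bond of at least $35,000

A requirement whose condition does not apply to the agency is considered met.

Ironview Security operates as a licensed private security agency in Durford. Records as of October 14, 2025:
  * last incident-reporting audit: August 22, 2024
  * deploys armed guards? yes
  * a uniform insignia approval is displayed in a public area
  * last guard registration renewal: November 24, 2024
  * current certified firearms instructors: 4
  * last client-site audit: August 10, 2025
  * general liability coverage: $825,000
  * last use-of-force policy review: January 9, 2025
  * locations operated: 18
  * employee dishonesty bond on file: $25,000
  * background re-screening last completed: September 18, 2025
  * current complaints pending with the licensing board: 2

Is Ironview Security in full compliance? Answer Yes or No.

1. incident-reporting audit 418 days ago vs limit 540 → met
2. guard registration renewal 324 days ago vs limit 540 → met
3. use-of-force policy review 278 days ago vs limit 365 → met
4. client-site audit 65 days ago vs limit 60 → not met
5. condition 'deploys armed guards' holds; general liability coverage $825,000 ≥ $800,000 → met
6. complaints pending with the licensing board 2 ≤ 2 → met
7. certified firearms instructors 4 ≥ 2 → met
8. background re-screening 26 days ago vs limit 30 → met
9. uniform insignia approval present → met
10. employee dishonesty bond $25,000 < $35,000 → not met
Not met: 4, 10

No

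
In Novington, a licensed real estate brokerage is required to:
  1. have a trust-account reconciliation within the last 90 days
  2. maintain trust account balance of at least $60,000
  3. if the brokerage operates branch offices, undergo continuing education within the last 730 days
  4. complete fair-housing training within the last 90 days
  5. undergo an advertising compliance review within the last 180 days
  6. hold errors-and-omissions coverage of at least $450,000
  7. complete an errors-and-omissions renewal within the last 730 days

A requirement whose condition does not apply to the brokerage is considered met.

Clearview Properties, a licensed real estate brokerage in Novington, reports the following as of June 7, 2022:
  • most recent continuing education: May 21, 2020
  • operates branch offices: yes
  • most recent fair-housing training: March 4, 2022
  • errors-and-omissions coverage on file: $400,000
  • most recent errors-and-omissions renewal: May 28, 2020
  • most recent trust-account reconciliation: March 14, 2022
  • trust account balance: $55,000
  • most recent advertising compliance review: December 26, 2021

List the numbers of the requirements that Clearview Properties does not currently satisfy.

2, 3, 4, 6, 7

1. trust-account reconciliation 85 days ago vs limit 90 → met
2. trust account balance $55,000 < $60,000 → not met
3. condition 'operates branch offices' holds; continuing education 747 days ago vs limit 730 → not met
4. fair-housing training 95 days ago vs limit 90 → not met
5. advertising compliance review 163 days ago vs limit 180 → met
6. errors-and-omissions coverage $400,000 < $450,000 → not met
7. errors-and-omissions renewal 740 days ago vs limit 730 → not met
Not met: 2, 3, 4, 6, 7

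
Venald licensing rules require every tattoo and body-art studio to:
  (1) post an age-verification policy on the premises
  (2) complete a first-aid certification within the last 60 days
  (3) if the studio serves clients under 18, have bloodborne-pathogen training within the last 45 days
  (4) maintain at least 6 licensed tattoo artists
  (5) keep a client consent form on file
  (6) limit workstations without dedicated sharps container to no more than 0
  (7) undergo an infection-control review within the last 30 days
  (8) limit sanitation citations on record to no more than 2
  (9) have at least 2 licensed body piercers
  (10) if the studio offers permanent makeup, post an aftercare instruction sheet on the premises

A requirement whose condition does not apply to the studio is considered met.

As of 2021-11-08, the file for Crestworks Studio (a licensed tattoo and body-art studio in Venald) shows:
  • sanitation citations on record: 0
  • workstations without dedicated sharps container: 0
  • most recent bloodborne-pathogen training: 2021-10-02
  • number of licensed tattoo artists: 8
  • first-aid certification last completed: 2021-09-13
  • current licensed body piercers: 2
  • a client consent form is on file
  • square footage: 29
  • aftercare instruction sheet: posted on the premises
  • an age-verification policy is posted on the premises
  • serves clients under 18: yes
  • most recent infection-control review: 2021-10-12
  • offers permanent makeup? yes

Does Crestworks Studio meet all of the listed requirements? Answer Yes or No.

Yes

1. age-verification policy present → met
2. first-aid certification 56 days ago vs limit 60 → met
3. condition 'serves clients under 18' holds; bloodborne-pathogen training 37 days ago vs limit 45 → met
4. licensed tattoo artists 8 ≥ 6 → met
5. client consent form present → met
6. workstations without dedicated sharps container 0 ≤ 0 → met
7. infection-control review 27 days ago vs limit 30 → met
8. sanitation citations on record 0 ≤ 2 → met
9. licensed body piercers 2 ≥ 2 → met
10. condition 'offers permanent makeup' holds; aftercare instruction sheet present → met
All met.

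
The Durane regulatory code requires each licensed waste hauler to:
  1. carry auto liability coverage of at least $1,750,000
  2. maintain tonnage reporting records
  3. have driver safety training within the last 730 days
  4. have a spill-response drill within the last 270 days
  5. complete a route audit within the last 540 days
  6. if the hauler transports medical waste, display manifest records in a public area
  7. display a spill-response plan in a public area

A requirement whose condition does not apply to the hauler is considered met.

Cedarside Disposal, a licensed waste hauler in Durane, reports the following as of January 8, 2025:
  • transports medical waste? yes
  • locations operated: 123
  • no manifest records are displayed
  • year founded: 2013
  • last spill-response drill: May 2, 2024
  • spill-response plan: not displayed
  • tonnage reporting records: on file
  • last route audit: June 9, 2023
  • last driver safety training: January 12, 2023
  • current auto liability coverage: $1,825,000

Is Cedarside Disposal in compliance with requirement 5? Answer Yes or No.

No

5. route audit 579 days ago vs limit 540 → not met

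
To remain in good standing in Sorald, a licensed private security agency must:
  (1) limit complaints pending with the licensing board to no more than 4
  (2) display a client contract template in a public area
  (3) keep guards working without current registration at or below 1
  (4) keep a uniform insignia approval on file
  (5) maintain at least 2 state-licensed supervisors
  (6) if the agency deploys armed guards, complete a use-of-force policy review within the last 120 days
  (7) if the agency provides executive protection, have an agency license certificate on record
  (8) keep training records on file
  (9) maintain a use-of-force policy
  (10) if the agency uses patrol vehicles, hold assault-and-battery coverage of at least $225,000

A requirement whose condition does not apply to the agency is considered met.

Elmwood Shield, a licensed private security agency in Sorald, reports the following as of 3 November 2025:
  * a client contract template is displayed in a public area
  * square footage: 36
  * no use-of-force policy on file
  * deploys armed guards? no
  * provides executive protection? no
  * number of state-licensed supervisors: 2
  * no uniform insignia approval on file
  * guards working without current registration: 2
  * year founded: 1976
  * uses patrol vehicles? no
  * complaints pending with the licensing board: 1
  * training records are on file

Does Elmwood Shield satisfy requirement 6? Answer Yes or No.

Yes

6. condition 'deploys armed guards' does not hold → requirement n/a → met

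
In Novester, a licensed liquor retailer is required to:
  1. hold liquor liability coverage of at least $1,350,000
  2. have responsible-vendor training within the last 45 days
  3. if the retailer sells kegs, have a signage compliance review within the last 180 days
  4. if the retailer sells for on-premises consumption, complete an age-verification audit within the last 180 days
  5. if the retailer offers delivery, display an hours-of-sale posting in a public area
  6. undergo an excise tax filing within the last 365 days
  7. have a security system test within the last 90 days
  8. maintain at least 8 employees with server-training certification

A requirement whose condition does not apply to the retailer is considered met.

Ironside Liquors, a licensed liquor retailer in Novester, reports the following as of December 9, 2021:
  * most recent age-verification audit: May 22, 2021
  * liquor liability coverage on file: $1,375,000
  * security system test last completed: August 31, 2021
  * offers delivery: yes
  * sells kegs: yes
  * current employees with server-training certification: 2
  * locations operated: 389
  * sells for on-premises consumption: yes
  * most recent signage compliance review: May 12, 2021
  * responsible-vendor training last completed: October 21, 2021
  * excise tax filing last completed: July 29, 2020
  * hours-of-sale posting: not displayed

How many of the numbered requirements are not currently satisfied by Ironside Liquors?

1. liquor liability coverage $1,375,000 ≥ $1,350,000 → met
2. responsible-vendor training 49 days ago vs limit 45 → not met
3. condition 'sells kegs' holds; signage compliance review 211 days ago vs limit 180 → not met
4. condition 'sells for on-premises consumption' holds; age-verification audit 201 days ago vs limit 180 → not met
5. condition 'offers delivery' holds; hours-of-sale posting absent → not met
6. excise tax filing 498 days ago vs limit 365 → not met
7. security system test 100 days ago vs limit 90 → not met
8. employees with server-training certification 2 < 8 → not met
Not met: 7 of 8

7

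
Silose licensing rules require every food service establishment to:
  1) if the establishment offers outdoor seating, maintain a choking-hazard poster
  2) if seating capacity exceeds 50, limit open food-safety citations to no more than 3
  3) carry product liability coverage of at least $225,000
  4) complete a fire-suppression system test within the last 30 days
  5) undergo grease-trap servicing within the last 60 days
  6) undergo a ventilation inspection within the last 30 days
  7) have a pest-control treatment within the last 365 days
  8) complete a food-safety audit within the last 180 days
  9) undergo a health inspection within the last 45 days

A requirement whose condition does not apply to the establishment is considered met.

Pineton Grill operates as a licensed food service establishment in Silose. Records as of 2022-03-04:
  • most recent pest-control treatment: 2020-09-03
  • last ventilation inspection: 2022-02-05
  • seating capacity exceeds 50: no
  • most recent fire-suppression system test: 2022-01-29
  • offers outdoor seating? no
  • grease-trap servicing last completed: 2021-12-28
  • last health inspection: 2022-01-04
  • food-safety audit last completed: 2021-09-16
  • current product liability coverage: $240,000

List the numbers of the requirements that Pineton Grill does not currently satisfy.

4, 5, 7, 9

1. condition 'offers outdoor seating' does not hold → requirement n/a → met
2. condition 'seating capacity exceeds 50' does not hold → requirement n/a → met
3. product liability coverage $240,000 ≥ $225,000 → met
4. fire-suppression system test 34 days ago vs limit 30 → not met
5. grease-trap servicing 66 days ago vs limit 60 → not met
6. ventilation inspection 27 days ago vs limit 30 → met
7. pest-control treatment 547 days ago vs limit 365 → not met
8. food-safety audit 169 days ago vs limit 180 → met
9. health inspection 59 days ago vs limit 45 → not met
Not met: 4, 5, 7, 9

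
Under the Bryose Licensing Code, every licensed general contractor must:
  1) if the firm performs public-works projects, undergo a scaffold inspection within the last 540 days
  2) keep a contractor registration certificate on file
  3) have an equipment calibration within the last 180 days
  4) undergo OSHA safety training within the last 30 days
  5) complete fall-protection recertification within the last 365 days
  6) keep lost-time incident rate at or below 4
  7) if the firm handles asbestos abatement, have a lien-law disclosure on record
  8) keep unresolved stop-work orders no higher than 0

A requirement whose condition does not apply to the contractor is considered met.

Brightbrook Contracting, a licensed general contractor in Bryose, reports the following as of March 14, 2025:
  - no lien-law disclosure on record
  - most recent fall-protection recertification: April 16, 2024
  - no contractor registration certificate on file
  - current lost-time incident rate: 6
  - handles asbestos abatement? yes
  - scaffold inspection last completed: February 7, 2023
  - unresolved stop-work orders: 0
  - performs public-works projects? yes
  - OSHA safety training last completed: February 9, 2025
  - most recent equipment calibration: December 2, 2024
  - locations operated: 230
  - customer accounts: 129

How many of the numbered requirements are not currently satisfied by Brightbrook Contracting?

5

1. condition 'performs public-works projects' holds; scaffold inspection 766 days ago vs limit 540 → not met
2. contractor registration certificate absent → not met
3. equipment calibration 102 days ago vs limit 180 → met
4. OSHA safety training 33 days ago vs limit 30 → not met
5. fall-protection recertification 332 days ago vs limit 365 → met
6. lost-time incident rate 6 > 4 → not met
7. condition 'handles asbestos abatement' holds; lien-law disclosure absent → not met
8. unresolved stop-work orders 0 ≤ 0 → met
Not met: 5 of 8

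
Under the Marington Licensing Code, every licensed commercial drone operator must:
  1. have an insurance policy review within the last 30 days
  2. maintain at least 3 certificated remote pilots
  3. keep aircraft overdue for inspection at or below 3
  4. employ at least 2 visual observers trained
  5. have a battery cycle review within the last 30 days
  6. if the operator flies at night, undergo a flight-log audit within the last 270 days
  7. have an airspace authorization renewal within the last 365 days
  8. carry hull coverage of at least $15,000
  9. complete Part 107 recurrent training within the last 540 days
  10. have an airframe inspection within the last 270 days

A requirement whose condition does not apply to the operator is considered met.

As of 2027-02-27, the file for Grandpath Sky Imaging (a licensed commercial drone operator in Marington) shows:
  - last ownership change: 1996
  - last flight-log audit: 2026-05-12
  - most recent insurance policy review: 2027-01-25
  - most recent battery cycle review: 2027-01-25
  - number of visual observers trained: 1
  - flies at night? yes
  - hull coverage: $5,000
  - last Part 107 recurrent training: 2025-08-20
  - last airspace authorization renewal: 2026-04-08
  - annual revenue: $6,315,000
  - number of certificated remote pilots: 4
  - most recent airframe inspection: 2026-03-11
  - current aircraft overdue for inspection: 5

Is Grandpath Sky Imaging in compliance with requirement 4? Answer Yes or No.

No

4. visual observers trained 1 < 2 → not met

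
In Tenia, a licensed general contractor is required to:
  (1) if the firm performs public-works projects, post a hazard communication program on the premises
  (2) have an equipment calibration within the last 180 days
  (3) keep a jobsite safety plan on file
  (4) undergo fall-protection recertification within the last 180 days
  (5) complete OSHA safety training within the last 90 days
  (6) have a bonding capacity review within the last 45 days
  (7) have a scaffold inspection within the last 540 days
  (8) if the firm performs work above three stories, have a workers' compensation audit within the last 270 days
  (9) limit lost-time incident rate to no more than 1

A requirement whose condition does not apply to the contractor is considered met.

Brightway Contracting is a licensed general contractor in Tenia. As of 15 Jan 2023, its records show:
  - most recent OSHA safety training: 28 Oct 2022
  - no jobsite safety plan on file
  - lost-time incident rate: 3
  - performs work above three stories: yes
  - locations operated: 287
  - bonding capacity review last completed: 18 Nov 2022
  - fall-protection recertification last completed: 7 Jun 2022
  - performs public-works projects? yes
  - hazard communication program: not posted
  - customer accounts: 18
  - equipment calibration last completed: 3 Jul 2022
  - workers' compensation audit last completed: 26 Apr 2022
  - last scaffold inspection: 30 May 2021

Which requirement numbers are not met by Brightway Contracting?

1, 2, 3, 4, 6, 7, 9

1. condition 'performs public-works projects' holds; hazard communication program absent → not met
2. equipment calibration 196 days ago vs limit 180 → not met
3. jobsite safety plan absent → not met
4. fall-protection recertification 222 days ago vs limit 180 → not met
5. OSHA safety training 79 days ago vs limit 90 → met
6. bonding capacity review 58 days ago vs limit 45 → not met
7. scaffold inspection 595 days ago vs limit 540 → not met
8. condition 'performs work above three stories' holds; workers' compensation audit 264 days ago vs limit 270 → met
9. lost-time incident rate 3 > 1 → not met
Not met: 1, 2, 3, 4, 6, 7, 9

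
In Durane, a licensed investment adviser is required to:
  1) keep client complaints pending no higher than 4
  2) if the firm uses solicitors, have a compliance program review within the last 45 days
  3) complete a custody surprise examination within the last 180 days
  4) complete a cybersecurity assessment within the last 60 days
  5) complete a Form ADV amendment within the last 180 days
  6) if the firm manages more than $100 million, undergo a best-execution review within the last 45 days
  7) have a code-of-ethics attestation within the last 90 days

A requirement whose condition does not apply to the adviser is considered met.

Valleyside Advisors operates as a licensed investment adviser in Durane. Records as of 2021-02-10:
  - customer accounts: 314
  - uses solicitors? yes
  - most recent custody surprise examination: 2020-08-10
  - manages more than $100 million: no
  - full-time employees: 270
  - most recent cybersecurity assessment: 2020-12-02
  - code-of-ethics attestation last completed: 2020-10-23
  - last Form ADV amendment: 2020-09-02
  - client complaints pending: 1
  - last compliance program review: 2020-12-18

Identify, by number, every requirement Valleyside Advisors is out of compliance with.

1. client complaints pending 1 ≤ 4 → met
2. condition 'uses solicitors' holds; compliance program review 54 days ago vs limit 45 → not met
3. custody surprise examination 184 days ago vs limit 180 → not met
4. cybersecurity assessment 70 days ago vs limit 60 → not met
5. Form ADV amendment 161 days ago vs limit 180 → met
6. condition 'manages more than $100 million' does not hold → requirement n/a → met
7. code-of-ethics attestation 110 days ago vs limit 90 → not met
Not met: 2, 3, 4, 7

2, 3, 4, 7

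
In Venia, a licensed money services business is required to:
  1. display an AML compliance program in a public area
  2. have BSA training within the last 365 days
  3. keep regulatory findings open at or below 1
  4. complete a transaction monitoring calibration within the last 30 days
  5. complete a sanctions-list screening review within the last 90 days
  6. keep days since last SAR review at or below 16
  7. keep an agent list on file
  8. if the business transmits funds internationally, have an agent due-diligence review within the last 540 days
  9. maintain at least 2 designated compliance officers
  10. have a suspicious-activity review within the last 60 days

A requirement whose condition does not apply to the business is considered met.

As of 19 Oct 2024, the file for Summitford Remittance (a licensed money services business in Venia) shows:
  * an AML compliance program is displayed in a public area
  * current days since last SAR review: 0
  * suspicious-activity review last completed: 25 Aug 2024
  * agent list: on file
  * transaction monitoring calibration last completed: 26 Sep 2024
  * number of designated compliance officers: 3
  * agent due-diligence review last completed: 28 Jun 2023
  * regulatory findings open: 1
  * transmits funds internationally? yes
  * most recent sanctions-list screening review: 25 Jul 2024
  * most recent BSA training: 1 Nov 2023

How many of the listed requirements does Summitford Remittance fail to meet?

0

1. AML compliance program present → met
2. BSA training 353 days ago vs limit 365 → met
3. regulatory findings open 1 ≤ 1 → met
4. transaction monitoring calibration 23 days ago vs limit 30 → met
5. sanctions-list screening review 86 days ago vs limit 90 → met
6. days since last SAR review 0 ≤ 16 → met
7. agent list present → met
8. condition 'transmits funds internationally' holds; agent due-diligence review 479 days ago vs limit 540 → met
9. designated compliance officers 3 ≥ 2 → met
10. suspicious-activity review 55 days ago vs limit 60 → met
Not met: 0 of 10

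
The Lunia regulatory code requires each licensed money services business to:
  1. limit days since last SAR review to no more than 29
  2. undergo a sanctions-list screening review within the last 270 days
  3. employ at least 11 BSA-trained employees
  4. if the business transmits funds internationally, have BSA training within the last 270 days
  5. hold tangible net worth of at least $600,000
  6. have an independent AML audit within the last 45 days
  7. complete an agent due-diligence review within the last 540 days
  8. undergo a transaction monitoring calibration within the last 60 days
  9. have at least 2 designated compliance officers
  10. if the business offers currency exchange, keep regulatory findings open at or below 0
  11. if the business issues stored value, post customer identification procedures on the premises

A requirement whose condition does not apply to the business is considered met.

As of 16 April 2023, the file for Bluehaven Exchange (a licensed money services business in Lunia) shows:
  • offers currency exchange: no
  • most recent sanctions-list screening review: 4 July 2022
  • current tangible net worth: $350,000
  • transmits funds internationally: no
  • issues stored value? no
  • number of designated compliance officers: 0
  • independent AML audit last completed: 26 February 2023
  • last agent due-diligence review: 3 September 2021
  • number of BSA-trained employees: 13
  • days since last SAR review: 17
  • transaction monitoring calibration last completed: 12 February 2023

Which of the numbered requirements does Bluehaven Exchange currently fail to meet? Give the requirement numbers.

1. days since last SAR review 17 ≤ 29 → met
2. sanctions-list screening review 286 days ago vs limit 270 → not met
3. BSA-trained employees 13 ≥ 11 → met
4. condition 'transmits funds internationally' does not hold → requirement n/a → met
5. tangible net worth $350,000 < $600,000 → not met
6. independent AML audit 49 days ago vs limit 45 → not met
7. agent due-diligence review 590 days ago vs limit 540 → not met
8. transaction monitoring calibration 63 days ago vs limit 60 → not met
9. designated compliance officers 0 < 2 → not met
10. condition 'offers currency exchange' does not hold → requirement n/a → met
11. condition 'issues stored value' does not hold → requirement n/a → met
Not met: 2, 5, 6, 7, 8, 9

2, 5, 6, 7, 8, 9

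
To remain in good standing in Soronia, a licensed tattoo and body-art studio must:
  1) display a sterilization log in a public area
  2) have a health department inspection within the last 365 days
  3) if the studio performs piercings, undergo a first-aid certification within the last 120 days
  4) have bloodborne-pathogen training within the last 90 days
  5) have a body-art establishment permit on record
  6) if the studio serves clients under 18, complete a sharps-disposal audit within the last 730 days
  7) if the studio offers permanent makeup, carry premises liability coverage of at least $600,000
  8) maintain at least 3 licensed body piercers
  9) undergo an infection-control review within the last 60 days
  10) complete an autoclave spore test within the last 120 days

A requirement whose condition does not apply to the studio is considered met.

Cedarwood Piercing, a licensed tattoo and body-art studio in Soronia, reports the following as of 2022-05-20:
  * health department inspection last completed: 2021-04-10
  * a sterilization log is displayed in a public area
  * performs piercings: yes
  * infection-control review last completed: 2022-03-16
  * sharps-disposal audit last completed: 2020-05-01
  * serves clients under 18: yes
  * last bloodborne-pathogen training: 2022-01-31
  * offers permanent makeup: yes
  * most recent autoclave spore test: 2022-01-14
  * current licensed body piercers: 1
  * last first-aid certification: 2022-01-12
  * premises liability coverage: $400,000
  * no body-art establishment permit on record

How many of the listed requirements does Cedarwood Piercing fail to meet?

9

1. sterilization log present → met
2. health department inspection 405 days ago vs limit 365 → not met
3. condition 'performs piercings' holds; first-aid certification 128 days ago vs limit 120 → not met
4. bloodborne-pathogen training 109 days ago vs limit 90 → not met
5. body-art establishment permit absent → not met
6. condition 'serves clients under 18' holds; sharps-disposal audit 749 days ago vs limit 730 → not met
7. condition 'offers permanent makeup' holds; premises liability coverage $400,000 < $600,000 → not met
8. licensed body piercers 1 < 3 → not met
9. infection-control review 65 days ago vs limit 60 → not met
10. autoclave spore test 126 days ago vs limit 120 → not met
Not met: 9 of 10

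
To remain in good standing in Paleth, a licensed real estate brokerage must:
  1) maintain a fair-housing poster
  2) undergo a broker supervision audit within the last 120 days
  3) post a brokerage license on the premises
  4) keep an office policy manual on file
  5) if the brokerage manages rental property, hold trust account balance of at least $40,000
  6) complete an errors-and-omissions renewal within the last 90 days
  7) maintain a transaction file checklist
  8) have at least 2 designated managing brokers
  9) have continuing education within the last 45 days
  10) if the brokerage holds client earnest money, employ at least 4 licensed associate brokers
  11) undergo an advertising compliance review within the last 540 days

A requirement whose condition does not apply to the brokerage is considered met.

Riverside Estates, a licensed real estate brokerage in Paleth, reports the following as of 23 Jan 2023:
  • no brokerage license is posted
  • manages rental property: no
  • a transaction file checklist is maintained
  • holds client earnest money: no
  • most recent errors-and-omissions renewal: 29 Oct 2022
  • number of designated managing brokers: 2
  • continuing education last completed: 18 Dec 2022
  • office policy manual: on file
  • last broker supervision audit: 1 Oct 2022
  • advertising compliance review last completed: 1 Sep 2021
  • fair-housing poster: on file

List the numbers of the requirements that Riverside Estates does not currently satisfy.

1. fair-housing poster present → met
2. broker supervision audit 114 days ago vs limit 120 → met
3. brokerage license absent → not met
4. office policy manual present → met
5. condition 'manages rental property' does not hold → requirement n/a → met
6. errors-and-omissions renewal 86 days ago vs limit 90 → met
7. transaction file checklist present → met
8. designated managing brokers 2 ≥ 2 → met
9. continuing education 36 days ago vs limit 45 → met
10. condition 'holds client earnest money' does not hold → requirement n/a → met
11. advertising compliance review 509 days ago vs limit 540 → met
Not met: 3

3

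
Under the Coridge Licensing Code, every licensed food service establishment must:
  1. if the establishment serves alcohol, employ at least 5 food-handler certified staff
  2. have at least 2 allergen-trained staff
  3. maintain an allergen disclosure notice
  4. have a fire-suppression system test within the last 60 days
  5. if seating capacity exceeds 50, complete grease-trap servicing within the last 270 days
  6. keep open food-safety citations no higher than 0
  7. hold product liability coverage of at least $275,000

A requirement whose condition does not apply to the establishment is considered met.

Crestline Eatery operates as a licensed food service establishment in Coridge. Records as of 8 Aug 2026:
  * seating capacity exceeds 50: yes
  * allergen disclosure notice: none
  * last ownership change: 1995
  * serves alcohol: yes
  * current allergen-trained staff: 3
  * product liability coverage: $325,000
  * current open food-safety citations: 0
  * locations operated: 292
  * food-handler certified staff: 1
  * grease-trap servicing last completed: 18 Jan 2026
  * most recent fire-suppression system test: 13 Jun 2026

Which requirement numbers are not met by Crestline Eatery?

1, 3

1. condition 'serves alcohol' holds; food-handler certified staff 1 < 5 → not met
2. allergen-trained staff 3 ≥ 2 → met
3. allergen disclosure notice absent → not met
4. fire-suppression system test 56 days ago vs limit 60 → met
5. condition 'seating capacity exceeds 50' holds; grease-trap servicing 202 days ago vs limit 270 → met
6. open food-safety citations 0 ≤ 0 → met
7. product liability coverage $325,000 ≥ $275,000 → met
Not met: 1, 3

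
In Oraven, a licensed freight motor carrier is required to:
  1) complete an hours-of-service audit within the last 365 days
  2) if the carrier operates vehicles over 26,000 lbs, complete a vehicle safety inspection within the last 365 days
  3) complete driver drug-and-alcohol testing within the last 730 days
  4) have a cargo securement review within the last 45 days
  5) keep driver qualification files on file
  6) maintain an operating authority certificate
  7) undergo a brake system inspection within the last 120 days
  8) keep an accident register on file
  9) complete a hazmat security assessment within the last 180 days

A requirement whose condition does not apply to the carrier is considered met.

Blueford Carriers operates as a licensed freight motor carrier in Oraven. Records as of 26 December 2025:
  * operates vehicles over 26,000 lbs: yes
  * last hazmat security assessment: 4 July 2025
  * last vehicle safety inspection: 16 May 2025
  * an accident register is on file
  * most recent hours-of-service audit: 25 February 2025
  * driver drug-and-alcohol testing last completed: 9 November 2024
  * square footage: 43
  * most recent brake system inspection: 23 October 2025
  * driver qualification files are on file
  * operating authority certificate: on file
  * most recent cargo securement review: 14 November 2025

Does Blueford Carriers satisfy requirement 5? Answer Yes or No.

Yes

5. driver qualification files present → met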